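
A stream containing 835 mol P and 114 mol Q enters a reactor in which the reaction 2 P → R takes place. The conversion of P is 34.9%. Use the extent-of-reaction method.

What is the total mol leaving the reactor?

803 mol

P reacted = 0.349 × 835 = 291.4 mol; ν_P = −2, so ξ = 291.4/2 = 145.7 mol.
Outlet amounts (n = n₀ + ν ξ):
  P: 835 − 2(145.7) = 543.6
  R: 0 + 1(145.7) = 145.7
  Q: 114 (inert)
Total out = 543.6 + 145.7 + 114 = 803.3 mol.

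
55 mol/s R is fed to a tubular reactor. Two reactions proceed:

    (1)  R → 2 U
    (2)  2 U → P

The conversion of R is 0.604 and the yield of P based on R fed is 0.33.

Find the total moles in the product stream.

Conversion of R: R consumed = 1ξ₁ = 0.604 × 55 → ξ₁ = 33.22 mol/s.
Yield of P: 1ξ₂ / 55 = 0.33 → ξ₂ = 18.15 mol/s.
Outlet amounts (n = n₀ + Σ ν·ξ):
  R: 55 − 1(33.22) = 21.78
  U: 0 + 2(33.22) − 2(18.15) = 30.14
  P: 0 + 1(18.15) = 18.15
Total out = 21.78 + 30.14 + 18.15 = 70.07 mol/s.

70.1 mol/s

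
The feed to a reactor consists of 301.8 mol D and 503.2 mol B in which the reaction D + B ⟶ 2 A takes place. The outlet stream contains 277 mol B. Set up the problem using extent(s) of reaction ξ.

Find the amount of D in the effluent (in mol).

75.6 mol

For B: n = n₀ − 1ξ → 277 = 503.2 − 1ξ, giving ξ = 226.2 mol.
Outlet amounts (n = n₀ + ν ξ):
  D: 301.8 − 1(226.2) = 75.6
  B: 503.2 − 1(226.2) = 277
  A: 0 + 2(226.2) = 452.4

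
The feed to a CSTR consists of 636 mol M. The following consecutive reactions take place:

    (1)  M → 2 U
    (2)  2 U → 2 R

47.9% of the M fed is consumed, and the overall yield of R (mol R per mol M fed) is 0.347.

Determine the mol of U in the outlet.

Conversion of M: M consumed = 1ξ₁ = 0.479 × 636 → ξ₁ = 304.6 mol.
Yield of R: 2ξ₂ / 636 = 0.347 → ξ₂ = 110.3 mol.
Outlet amounts (n = n₀ + Σ ν·ξ):
  M: 636 − 1(304.6) = 331.4
  U: 0 + 2(304.6) − 2(110.3) = 388.6
  R: 0 + 2(110.3) = 220.7

389 mol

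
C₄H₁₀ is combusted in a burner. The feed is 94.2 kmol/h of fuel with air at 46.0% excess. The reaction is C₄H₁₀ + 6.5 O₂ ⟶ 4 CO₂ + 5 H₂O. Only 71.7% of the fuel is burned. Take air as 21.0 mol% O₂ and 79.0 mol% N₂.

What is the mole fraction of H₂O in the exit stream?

0.0758

Stoichiometric O₂ = 6.5 × 94.2 = 612.3 kmol/h; O₂ fed = 612.3 × 1.460 = 894 kmol/h.
N₂ fed = 894 × 79/21 = 3363 kmol/h.
Fuel reacted = 0.717 × 94.2 → ξ = 67.54 kmol/h.
Outlet (n = n₀ + ν ξ):
  C₄H₁₀: 94.2 − 1(67.54) = 26.66
  O₂: 894 − 6.5(67.54) = 454.9
  N₂: 3363 (inert)
  CO₂: 0 + 4(67.54) = 270.2
  H₂O: 0 + 5(67.54) = 337.7
Total out = 4452 kmol/h; y_H₂O = 337.7 / 4452 = 0.07585.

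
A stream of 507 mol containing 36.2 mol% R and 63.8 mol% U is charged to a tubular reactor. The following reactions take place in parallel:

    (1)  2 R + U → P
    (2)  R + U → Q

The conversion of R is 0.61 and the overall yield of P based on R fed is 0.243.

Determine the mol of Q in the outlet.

Yield of P: 1ξ₁ / 183.5 = 0.243 → ξ₁ = 44.6 mol.
Conversion of R: 2ξ₁ + 1ξ₂ = 0.61 × 183.5 = 112 → ξ₂ = 22.76 mol.
Outlet amounts (n = n₀ + Σ ν·ξ):
  R: 183.5 − 2(44.6) − 1(22.76) = 71.58
  U: 323.5 − 1(44.6) − 1(22.76) = 256.1
  P: 0 + 1(44.6) = 44.6
  Q: 0 + 1(22.76) = 22.76

22.8 mol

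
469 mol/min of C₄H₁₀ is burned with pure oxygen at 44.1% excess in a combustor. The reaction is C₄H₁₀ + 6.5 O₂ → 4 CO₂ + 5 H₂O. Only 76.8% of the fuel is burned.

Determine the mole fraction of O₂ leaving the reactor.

0.38

Stoichiometric O₂ = 6.5 × 469 = 3048 mol/min; O₂ fed = 3048 × 1.441 = 4393 mol/min.
Fuel reacted = 0.768 × 469 → ξ = 360.2 mol/min.
Outlet (n = n₀ + ν ξ):
  C₄H₁₀: 469 − 1(360.2) = 108.8
  O₂: 4393 − 6.5(360.2) = 2052
  CO₂: 0 + 4(360.2) = 1441
  H₂O: 0 + 5(360.2) = 1801
Total out = 5402 mol/min; y_O₂ = 2052 / 5402 = 0.3798.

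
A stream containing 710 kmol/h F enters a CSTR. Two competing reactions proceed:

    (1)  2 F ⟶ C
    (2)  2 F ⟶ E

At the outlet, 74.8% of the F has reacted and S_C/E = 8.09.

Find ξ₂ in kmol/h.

Conversion of F: F consumed = 0.748 × 710 = 531.1 kmol/h = 2ξ₁ + 2ξ₂.
Selectivity: 1ξ₁ / (1ξ₂) = 8.09 → ξ₁ = 8.09 ξ₂.
Substitute: (2·8.09 + 2) ξ₂ = 531.1 → ξ₂ = 29.21 kmol/h, ξ₁ = 236.3 kmol/h.
Outlet amounts (n = n₀ + Σ ν·ξ):
  F: 710 − 2(236.3) − 2(29.21) = 178.9
  C: 0 + 1(236.3) = 236.3
  E: 0 + 1(29.21) = 29.21

ξ₂ = 29.2 kmol/h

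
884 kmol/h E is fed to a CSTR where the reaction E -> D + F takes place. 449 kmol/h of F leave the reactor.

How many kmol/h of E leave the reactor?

For F: n = n₀ + 1ξ → 449 = 0 + 1ξ, giving ξ = 449 kmol/h.
Outlet amounts (n = n₀ + ν ξ):
  E: 884 − 1(449) = 435
  D: 0 + 1(449) = 449
  F: 0 + 1(449) = 449

435 kmol/h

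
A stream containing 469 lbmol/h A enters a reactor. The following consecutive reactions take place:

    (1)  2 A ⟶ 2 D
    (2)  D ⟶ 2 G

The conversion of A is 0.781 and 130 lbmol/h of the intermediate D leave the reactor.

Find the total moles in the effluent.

Conversion of A: A consumed = 2ξ₁ = 0.781 × 469 → ξ₁ = 183.1 lbmol/h.
D balance: n_D = 0 + 2ξ₁ − 1ξ₂ = 130 → ξ₂ = (2·183.1 − 130)/1 = 236.3 lbmol/h.
Outlet amounts (n = n₀ + Σ ν·ξ):
  A: 469 − 2(183.1) = 102.7
  D: 0 + 2(183.1) − 1(236.3) = 130
  G: 0 + 2(236.3) = 472.6
Total out = 102.7 + 130 + 472.6 = 705.3 lbmol/h.

705 lbmol/h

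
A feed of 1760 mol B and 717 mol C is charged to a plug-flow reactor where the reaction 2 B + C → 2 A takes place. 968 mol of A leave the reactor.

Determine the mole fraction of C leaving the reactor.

For A: n = n₀ + 2ξ → 968 = 0 + 2ξ, giving ξ = 484 mol.
Outlet amounts (n = n₀ + ν ξ):
  B: 1760 − 2(484) = 792
  C: 717 − 1(484) = 233
  A: 0 + 2(484) = 968
Total out = 1993 mol; y_C = 233 / 1993 = 0.1169.

0.117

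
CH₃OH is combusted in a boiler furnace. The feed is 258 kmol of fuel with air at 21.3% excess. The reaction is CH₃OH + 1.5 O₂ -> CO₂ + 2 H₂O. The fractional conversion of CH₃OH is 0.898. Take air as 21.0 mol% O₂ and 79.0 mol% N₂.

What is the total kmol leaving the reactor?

Stoichiometric O₂ = 1.5 × 258 = 387 kmol; O₂ fed = 387 × 1.213 = 469.4 kmol.
N₂ fed = 469.4 × 79/21 = 1766 kmol.
Fuel reacted = 0.898 × 258 → ξ = 231.7 kmol.
Outlet (n = n₀ + ν ξ):
  CH₃OH: 258 − 1(231.7) = 26.32
  O₂: 469.4 − 1.5(231.7) = 121.9
  N₂: 1766 (inert)
  CO₂: 0 + 1(231.7) = 231.7
  H₂O: 0 + 2(231.7) = 463.4
Total out = 26.32 + 121.9 + 1766 + 231.7 + 463.4 = 2609 kmol.

2610 kmol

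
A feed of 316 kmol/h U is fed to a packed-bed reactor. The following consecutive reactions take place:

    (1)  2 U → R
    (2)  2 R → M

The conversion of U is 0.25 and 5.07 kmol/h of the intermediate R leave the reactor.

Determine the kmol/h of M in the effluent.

Conversion of U: U consumed = 2ξ₁ = 0.25 × 316 → ξ₁ = 39.5 kmol/h.
R balance: n_R = 0 + 1ξ₁ − 2ξ₂ = 5.07 → ξ₂ = (1·39.5 − 5.07)/2 = 17.21 kmol/h.
Outlet amounts (n = n₀ + Σ ν·ξ):
  U: 316 − 2(39.5) = 237
  R: 0 + 1(39.5) − 2(17.21) = 5.07
  M: 0 + 1(17.21) = 17.21

17.2 kmol/h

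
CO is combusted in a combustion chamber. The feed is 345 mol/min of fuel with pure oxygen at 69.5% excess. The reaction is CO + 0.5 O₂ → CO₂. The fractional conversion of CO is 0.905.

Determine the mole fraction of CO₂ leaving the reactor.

Stoichiometric O₂ = 0.5 × 345 = 172.5 mol/min; O₂ fed = 172.5 × 1.695 = 292.4 mol/min.
Fuel reacted = 0.905 × 345 → ξ = 312.2 mol/min.
Outlet (n = n₀ + ν ξ):
  CO: 345 − 1(312.2) = 32.77
  O₂: 292.4 − 0.5(312.2) = 136.3
  CO₂: 0 + 1(312.2) = 312.2
Total out = 481.3 mol/min; y_CO₂ = 312.2 / 481.3 = 0.6487.

0.649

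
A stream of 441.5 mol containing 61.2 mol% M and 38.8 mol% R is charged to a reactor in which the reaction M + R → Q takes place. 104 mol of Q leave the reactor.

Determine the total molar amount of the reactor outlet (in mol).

For Q: n = n₀ + 1ξ → 104 = 0 + 1ξ, giving ξ = 104 mol.
Outlet amounts (n = n₀ + ν ξ):
  M: 270.2 − 1(104) = 166.2
  R: 171.3 − 1(104) = 67.3
  Q: 0 + 1(104) = 104
Total out = 166.2 + 67.3 + 104 = 337.5 mol.

338 mol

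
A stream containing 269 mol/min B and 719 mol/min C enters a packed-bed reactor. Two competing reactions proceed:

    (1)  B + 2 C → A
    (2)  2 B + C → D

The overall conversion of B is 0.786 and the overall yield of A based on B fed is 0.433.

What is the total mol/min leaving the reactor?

660 mol/min

Yield of A: 1ξ₁ / 269 = 0.433 → ξ₁ = 116.5 mol/min.
Conversion of B: 1ξ₁ + 2ξ₂ = 0.786 × 269 = 211.4 → ξ₂ = 47.48 mol/min.
Outlet amounts (n = n₀ + Σ ν·ξ):
  B: 269 − 1(116.5) − 2(47.48) = 57.57
  C: 719 − 2(116.5) − 1(47.48) = 438.6
  A: 0 + 1(116.5) = 116.5
  D: 0 + 1(47.48) = 47.48
Total out = 57.57 + 438.6 + 116.5 + 47.48 = 660.1 mol/min.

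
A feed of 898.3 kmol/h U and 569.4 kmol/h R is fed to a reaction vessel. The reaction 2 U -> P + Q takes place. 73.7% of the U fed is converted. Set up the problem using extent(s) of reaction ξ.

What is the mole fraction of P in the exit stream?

U reacted = 0.737 × 898.3 = 662 kmol/h; ν_U = −2, so ξ = 662/2 = 331 kmol/h.
Outlet amounts (n = n₀ + ν ξ):
  U: 898.3 − 2(331) = 236.3
  P: 0 + 1(331) = 331
  Q: 0 + 1(331) = 331
  R: 569.4 (inert)
Total out = 1468 kmol/h; y_P = 331 / 1468 = 0.2255.

0.226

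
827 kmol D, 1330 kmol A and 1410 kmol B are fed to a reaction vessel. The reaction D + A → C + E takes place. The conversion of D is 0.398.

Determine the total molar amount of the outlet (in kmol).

3570 kmol

D reacted = 0.398 × 827 = 329.1 kmol; ν_D = −1, so ξ = 329.1/1 = 329.1 kmol.
Outlet amounts (n = n₀ + ν ξ):
  D: 827 − 1(329.1) = 497.9
  A: 1330 − 1(329.1) = 1001
  C: 0 + 1(329.1) = 329.1
  E: 0 + 1(329.1) = 329.1
  B: 1410 (inert)
Total out = 497.9 + 1001 + 329.1 + 329.1 + 1410 = 3567 kmol.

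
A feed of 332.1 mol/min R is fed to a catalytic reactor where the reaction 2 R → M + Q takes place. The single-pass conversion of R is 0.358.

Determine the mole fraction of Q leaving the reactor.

0.179

R reacted = 0.358 × 332.1 = 118.9 mol/min; ν_R = −2, so ξ = 118.9/2 = 59.45 mol/min.
Outlet amounts (n = n₀ + ν ξ):
  R: 332.1 − 2(59.45) = 213.2
  M: 0 + 1(59.45) = 59.45
  Q: 0 + 1(59.45) = 59.45
Total out = 332.1 mol/min; y_Q = 59.45 / 332.1 = 0.179.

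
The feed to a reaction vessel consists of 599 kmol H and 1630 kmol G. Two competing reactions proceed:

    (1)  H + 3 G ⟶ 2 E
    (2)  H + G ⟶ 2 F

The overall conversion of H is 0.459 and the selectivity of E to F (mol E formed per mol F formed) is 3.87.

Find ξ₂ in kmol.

Conversion of H: H consumed = 0.459 × 599 = 274.9 kmol = 1ξ₁ + 1ξ₂.
Selectivity: 2ξ₁ / (2ξ₂) = 3.87 → ξ₁ = 3.87 ξ₂.
Substitute: (1·3.87 + 1) ξ₂ = 274.9 → ξ₂ = 56.46 kmol, ξ₁ = 218.5 kmol.
Outlet amounts (n = n₀ + Σ ν·ξ):
  H: 599 − 1(218.5) − 1(56.46) = 324.1
  G: 1630 − 3(218.5) − 1(56.46) = 918.1
  E: 0 + 2(218.5) = 437
  F: 0 + 2(56.46) = 112.9

ξ₂ = 56.5 kmol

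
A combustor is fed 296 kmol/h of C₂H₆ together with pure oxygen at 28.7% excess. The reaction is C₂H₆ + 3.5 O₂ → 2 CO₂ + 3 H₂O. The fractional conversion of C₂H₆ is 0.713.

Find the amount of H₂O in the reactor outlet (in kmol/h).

Stoichiometric O₂ = 3.5 × 296 = 1036 kmol/h; O₂ fed = 1036 × 1.287 = 1333 kmol/h.
Fuel reacted = 0.713 × 296 → ξ = 211 kmol/h.
Outlet (n = n₀ + ν ξ):
  C₂H₆: 296 − 1(211) = 84.95
  O₂: 1333 − 3.5(211) = 594.7
  CO₂: 0 + 2(211) = 422.1
  H₂O: 0 + 3(211) = 633.1

633 kmol/h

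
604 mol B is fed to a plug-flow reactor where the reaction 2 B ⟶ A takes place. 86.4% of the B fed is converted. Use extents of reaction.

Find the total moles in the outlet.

B reacted = 0.864 × 604 = 521.9 mol; ν_B = −2, so ξ = 521.9/2 = 260.9 mol.
Outlet amounts (n = n₀ + ν ξ):
  B: 604 − 2(260.9) = 82.14
  A: 0 + 1(260.9) = 260.9
Total out = 82.14 + 260.9 = 343.1 mol.

343 mol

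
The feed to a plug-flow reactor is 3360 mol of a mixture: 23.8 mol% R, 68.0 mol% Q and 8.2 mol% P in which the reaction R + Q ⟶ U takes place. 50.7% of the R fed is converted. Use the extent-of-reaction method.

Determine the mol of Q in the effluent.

1880 mol

R reacted = 0.507 × 799.7 = 405.4 mol; ν_R = −1, so ξ = 405.4/1 = 405.4 mol.
Outlet amounts (n = n₀ + ν ξ):
  R: 799.7 − 1(405.4) = 394.2
  Q: 2285 − 1(405.4) = 1879
  U: 0 + 1(405.4) = 405.4
  P: 275.5 (inert)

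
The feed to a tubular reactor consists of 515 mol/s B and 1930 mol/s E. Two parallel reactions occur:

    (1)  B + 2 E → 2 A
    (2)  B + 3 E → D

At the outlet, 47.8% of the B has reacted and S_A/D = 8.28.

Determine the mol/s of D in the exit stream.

47.9 mol/s

Conversion of B: B consumed = 0.478 × 515 = 246.2 mol/s = 1ξ₁ + 1ξ₂.
Selectivity: 2ξ₁ / (1ξ₂) = 8.28 → ξ₁ = 4.14 ξ₂.
Substitute: (1·4.14 + 1) ξ₂ = 246.2 → ξ₂ = 47.89 mol/s, ξ₁ = 198.3 mol/s.
Outlet amounts (n = n₀ + Σ ν·ξ):
  B: 515 − 1(198.3) − 1(47.89) = 268.8
  E: 1930 − 2(198.3) − 3(47.89) = 1390
  A: 0 + 2(198.3) = 396.6
  D: 0 + 1(47.89) = 47.89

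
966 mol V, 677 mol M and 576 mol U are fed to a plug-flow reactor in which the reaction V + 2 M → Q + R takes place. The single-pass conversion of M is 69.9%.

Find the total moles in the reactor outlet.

1980 mol

M reacted = 0.699 × 677 = 473.2 mol; ν_M = −2, so ξ = 473.2/2 = 236.6 mol.
Outlet amounts (n = n₀ + ν ξ):
  V: 966 − 1(236.6) = 729.4
  M: 677 − 2(236.6) = 203.8
  Q: 0 + 1(236.6) = 236.6
  R: 0 + 1(236.6) = 236.6
  U: 576 (inert)
Total out = 729.4 + 203.8 + 236.6 + 236.6 + 576 = 1982 mol.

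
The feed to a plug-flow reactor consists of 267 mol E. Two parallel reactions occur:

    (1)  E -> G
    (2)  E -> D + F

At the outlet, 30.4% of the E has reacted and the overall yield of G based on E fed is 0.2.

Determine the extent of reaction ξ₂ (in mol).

Yield of G: 1ξ₁ / 267 = 0.2 → ξ₁ = 53.4 mol.
Conversion of E: 1ξ₁ + 1ξ₂ = 0.304 × 267 = 81.17 → ξ₂ = 27.77 mol.
Outlet amounts (n = n₀ + Σ ν·ξ):
  E: 267 − 1(53.4) − 1(27.77) = 185.8
  G: 0 + 1(53.4) = 53.4
  D: 0 + 1(27.77) = 27.77
  F: 0 + 1(27.77) = 27.77

ξ₂ = 27.8 mol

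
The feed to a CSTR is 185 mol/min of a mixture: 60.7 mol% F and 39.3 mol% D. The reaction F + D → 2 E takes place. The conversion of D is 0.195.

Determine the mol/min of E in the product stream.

28.4 mol/min

D reacted = 0.195 × 72.7 = 14.18 mol/min; ν_D = −1, so ξ = 14.18/1 = 14.18 mol/min.
Outlet amounts (n = n₀ + ν ξ):
  F: 112.3 − 1(14.18) = 98.12
  D: 72.7 − 1(14.18) = 58.53
  E: 0 + 2(14.18) = 28.35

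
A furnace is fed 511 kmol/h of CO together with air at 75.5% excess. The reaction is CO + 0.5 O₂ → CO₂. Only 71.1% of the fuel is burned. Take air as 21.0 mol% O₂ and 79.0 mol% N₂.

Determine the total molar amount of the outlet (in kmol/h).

2460 kmol/h

Stoichiometric O₂ = 0.5 × 511 = 255.5 kmol/h; O₂ fed = 255.5 × 1.755 = 448.4 kmol/h.
N₂ fed = 448.4 × 79/21 = 1687 kmol/h.
Fuel reacted = 0.711 × 511 → ξ = 363.3 kmol/h.
Outlet (n = n₀ + ν ξ):
  CO: 511 − 1(363.3) = 147.7
  O₂: 448.4 − 0.5(363.3) = 266.7
  N₂: 1687 (inert)
  CO₂: 0 + 1(363.3) = 363.3
Total out = 147.7 + 266.7 + 1687 + 363.3 = 2465 kmol/h.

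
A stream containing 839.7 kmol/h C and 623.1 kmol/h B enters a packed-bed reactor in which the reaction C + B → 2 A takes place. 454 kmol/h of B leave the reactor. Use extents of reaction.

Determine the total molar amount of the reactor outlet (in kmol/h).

1460 kmol/h

For B: n = n₀ − 1ξ → 454 = 623.1 − 1ξ, giving ξ = 169.1 kmol/h.
Outlet amounts (n = n₀ + ν ξ):
  C: 839.7 − 1(169.1) = 670.6
  B: 623.1 − 1(169.1) = 454
  A: 0 + 2(169.1) = 338.2
Total out = 670.6 + 454 + 338.2 = 1463 kmol/h.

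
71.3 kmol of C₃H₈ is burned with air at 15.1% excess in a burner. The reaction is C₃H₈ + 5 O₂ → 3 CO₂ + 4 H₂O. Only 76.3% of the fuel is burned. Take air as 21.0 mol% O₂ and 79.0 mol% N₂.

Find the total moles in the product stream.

2080 kmol

Stoichiometric O₂ = 5 × 71.3 = 356.5 kmol; O₂ fed = 356.5 × 1.151 = 410.3 kmol.
N₂ fed = 410.3 × 79/21 = 1544 kmol.
Fuel reacted = 0.763 × 71.3 → ξ = 54.4 kmol.
Outlet (n = n₀ + ν ξ):
  C₃H₈: 71.3 − 1(54.4) = 16.9
  O₂: 410.3 − 5(54.4) = 138.3
  N₂: 1544 (inert)
  CO₂: 0 + 3(54.4) = 163.2
  H₂O: 0 + 4(54.4) = 217.6
Total out = 16.9 + 138.3 + 1544 + 163.2 + 217.6 = 2080 kmol.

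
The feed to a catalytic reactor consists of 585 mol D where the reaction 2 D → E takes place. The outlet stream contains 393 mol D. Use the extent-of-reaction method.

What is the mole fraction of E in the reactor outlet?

For D: n = n₀ − 2ξ → 393 = 585 − 2ξ, giving ξ = 96 mol.
Outlet amounts (n = n₀ + ν ξ):
  D: 585 − 2(96) = 393
  E: 0 + 1(96) = 96
Total out = 489 mol; y_E = 96 / 489 = 0.1963.

0.196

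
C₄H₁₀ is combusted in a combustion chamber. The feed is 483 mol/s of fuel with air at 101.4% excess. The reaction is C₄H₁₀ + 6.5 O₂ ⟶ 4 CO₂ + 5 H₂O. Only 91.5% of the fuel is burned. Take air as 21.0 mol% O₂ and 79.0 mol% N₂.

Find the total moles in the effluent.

31300 mol/s

Stoichiometric O₂ = 6.5 × 483 = 3140 mol/s; O₂ fed = 3140 × 2.014 = 6323 mol/s.
N₂ fed = 6323 × 79/21 = 23790 mol/s.
Fuel reacted = 0.915 × 483 → ξ = 441.9 mol/s.
Outlet (n = n₀ + ν ξ):
  C₄H₁₀: 483 − 1(441.9) = 41.06
  O₂: 6323 − 6.5(441.9) = 3450
  N₂: 23790 (inert)
  CO₂: 0 + 4(441.9) = 1768
  H₂O: 0 + 5(441.9) = 2210
Total out = 41.06 + 3450 + 23790 + 1768 + 2210 = 31260 mol/s.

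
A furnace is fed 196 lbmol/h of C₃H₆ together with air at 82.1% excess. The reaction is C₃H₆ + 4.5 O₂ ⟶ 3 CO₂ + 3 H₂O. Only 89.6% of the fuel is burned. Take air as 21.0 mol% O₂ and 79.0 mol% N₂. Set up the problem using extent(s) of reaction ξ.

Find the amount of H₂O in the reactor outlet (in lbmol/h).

527 lbmol/h

Stoichiometric O₂ = 4.5 × 196 = 882 lbmol/h; O₂ fed = 882 × 1.821 = 1606 lbmol/h.
N₂ fed = 1606 × 79/21 = 6042 lbmol/h.
Fuel reacted = 0.896 × 196 → ξ = 175.6 lbmol/h.
Outlet (n = n₀ + ν ξ):
  C₃H₆: 196 − 1(175.6) = 20.38
  O₂: 1606 − 4.5(175.6) = 815.9
  N₂: 6042 (inert)
  CO₂: 0 + 3(175.6) = 526.8
  H₂O: 0 + 3(175.6) = 526.8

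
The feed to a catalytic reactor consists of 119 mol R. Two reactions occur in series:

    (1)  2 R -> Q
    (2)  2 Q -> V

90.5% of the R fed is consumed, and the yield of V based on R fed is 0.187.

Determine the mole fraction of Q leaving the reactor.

0.218

Conversion of R: R consumed = 2ξ₁ = 0.905 × 119 → ξ₁ = 53.85 mol.
Yield of V: 1ξ₂ / 119 = 0.187 → ξ₂ = 22.25 mol.
Outlet amounts (n = n₀ + Σ ν·ξ):
  R: 119 − 2(53.85) = 11.3
  Q: 0 + 1(53.85) − 2(22.25) = 9.342
  V: 0 + 1(22.25) = 22.25
Total out = 42.9 mol; y_Q = 9.342 / 42.9 = 0.2178.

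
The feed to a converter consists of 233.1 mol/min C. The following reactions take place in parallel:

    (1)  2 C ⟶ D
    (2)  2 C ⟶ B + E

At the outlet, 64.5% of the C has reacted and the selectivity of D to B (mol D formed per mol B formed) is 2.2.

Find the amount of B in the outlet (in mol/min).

Conversion of C: C consumed = 0.645 × 233.1 = 150.3 mol/min = 2ξ₁ + 2ξ₂.
Selectivity: 1ξ₁ / (1ξ₂) = 2.2 → ξ₁ = 2.2 ξ₂.
Substitute: (2·2.2 + 2) ξ₂ = 150.3 → ξ₂ = 23.49 mol/min, ξ₁ = 51.68 mol/min.
Outlet amounts (n = n₀ + Σ ν·ξ):
  C: 233.1 − 2(51.68) − 2(23.49) = 82.75
  D: 0 + 1(51.68) = 51.68
  B: 0 + 1(23.49) = 23.49
  E: 0 + 1(23.49) = 23.49

23.5 mol/min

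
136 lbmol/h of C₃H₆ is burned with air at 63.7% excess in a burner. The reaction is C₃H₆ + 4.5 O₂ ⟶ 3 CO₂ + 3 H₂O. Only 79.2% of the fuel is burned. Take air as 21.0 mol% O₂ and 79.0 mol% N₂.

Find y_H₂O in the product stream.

Stoichiometric O₂ = 4.5 × 136 = 612 lbmol/h; O₂ fed = 612 × 1.637 = 1002 lbmol/h.
N₂ fed = 1002 × 79/21 = 3769 lbmol/h.
Fuel reacted = 0.792 × 136 → ξ = 107.7 lbmol/h.
Outlet (n = n₀ + ν ξ):
  C₃H₆: 136 − 1(107.7) = 28.29
  O₂: 1002 − 4.5(107.7) = 517.1
  N₂: 3769 (inert)
  CO₂: 0 + 3(107.7) = 323.1
  H₂O: 0 + 3(107.7) = 323.1
Total out = 4961 lbmol/h; y_H₂O = 323.1 / 4961 = 0.06514.

0.0651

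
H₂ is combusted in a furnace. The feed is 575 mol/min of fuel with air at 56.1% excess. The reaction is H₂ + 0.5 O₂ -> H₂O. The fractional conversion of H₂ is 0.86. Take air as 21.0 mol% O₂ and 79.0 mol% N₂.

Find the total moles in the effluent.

2460 mol/min

Stoichiometric O₂ = 0.5 × 575 = 287.5 mol/min; O₂ fed = 287.5 × 1.561 = 448.8 mol/min.
N₂ fed = 448.8 × 79/21 = 1688 mol/min.
Fuel reacted = 0.86 × 575 → ξ = 494.5 mol/min.
Outlet (n = n₀ + ν ξ):
  H₂: 575 − 1(494.5) = 80.5
  O₂: 448.8 − 0.5(494.5) = 201.5
  N₂: 1688 (inert)
  H₂O: 0 + 1(494.5) = 494.5
Total out = 80.5 + 201.5 + 1688 + 494.5 = 2465 mol/min.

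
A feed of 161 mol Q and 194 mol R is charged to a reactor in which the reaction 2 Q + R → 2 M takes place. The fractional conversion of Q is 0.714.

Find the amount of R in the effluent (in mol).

Q reacted = 0.714 × 161 = 115 mol; ν_Q = −2, so ξ = 115/2 = 57.48 mol.
Outlet amounts (n = n₀ + ν ξ):
  Q: 161 − 2(57.48) = 46.05
  R: 194 − 1(57.48) = 136.5
  M: 0 + 2(57.48) = 115

137 mol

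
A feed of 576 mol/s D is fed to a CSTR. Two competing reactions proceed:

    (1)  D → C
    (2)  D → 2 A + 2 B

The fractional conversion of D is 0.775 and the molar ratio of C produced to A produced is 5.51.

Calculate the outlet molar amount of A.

74.3 mol/s

Conversion of D: D consumed = 0.775 × 576 = 446.4 mol/s = 1ξ₁ + 1ξ₂.
Selectivity: 1ξ₁ / (2ξ₂) = 5.51 → ξ₁ = 11.02 ξ₂.
Substitute: (1·11.02 + 1) ξ₂ = 446.4 → ξ₂ = 37.14 mol/s, ξ₁ = 409.3 mol/s.
Outlet amounts (n = n₀ + Σ ν·ξ):
  D: 576 − 1(409.3) − 1(37.14) = 129.6
  C: 0 + 1(409.3) = 409.3
  A: 0 + 2(37.14) = 74.28
  B: 0 + 2(37.14) = 74.28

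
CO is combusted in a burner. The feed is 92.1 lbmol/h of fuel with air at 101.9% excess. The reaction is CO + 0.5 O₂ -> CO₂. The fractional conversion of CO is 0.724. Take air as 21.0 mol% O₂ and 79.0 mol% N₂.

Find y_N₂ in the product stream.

0.697

Stoichiometric O₂ = 0.5 × 92.1 = 46.05 lbmol/h; O₂ fed = 46.05 × 2.019 = 92.97 lbmol/h.
N₂ fed = 92.97 × 79/21 = 349.8 lbmol/h.
Fuel reacted = 0.724 × 92.1 → ξ = 66.68 lbmol/h.
Outlet (n = n₀ + ν ξ):
  CO: 92.1 − 1(66.68) = 25.42
  O₂: 92.97 − 0.5(66.68) = 59.63
  N₂: 349.8 (inert)
  CO₂: 0 + 1(66.68) = 66.68
Total out = 501.5 lbmol/h; y_N₂ = 349.8 / 501.5 = 0.6974.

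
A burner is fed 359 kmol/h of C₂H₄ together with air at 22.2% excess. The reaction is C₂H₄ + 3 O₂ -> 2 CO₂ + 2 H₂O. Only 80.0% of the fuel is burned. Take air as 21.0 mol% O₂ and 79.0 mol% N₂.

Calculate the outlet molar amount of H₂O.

Stoichiometric O₂ = 3 × 359 = 1077 kmol/h; O₂ fed = 1077 × 1.222 = 1316 kmol/h.
N₂ fed = 1316 × 79/21 = 4951 kmol/h.
Fuel reacted = 0.8 × 359 → ξ = 287.2 kmol/h.
Outlet (n = n₀ + ν ξ):
  C₂H₄: 359 − 1(287.2) = 71.8
  O₂: 1316 − 3(287.2) = 454.5
  N₂: 4951 (inert)
  CO₂: 0 + 2(287.2) = 574.4
  H₂O: 0 + 2(287.2) = 574.4

574 kmol/h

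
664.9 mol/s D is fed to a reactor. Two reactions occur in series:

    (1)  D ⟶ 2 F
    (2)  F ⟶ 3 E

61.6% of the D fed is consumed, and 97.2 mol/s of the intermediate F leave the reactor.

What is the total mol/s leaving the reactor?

2520 mol/s

Conversion of D: D consumed = 1ξ₁ = 0.616 × 664.9 → ξ₁ = 409.6 mol/s.
F balance: n_F = 0 + 2ξ₁ − 1ξ₂ = 97.2 → ξ₂ = (2·409.6 − 97.2)/1 = 722 mol/s.
Outlet amounts (n = n₀ + Σ ν·ξ):
  D: 664.9 − 1(409.6) = 255.3
  F: 0 + 2(409.6) − 1(722) = 97.2
  E: 0 + 3(722) = 2166
Total out = 255.3 + 97.2 + 2166 = 2518 mol/s.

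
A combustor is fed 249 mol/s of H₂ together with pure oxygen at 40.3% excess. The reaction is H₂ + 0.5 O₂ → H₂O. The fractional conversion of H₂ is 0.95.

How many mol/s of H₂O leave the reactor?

237 mol/s

Stoichiometric O₂ = 0.5 × 249 = 124.5 mol/s; O₂ fed = 124.5 × 1.403 = 174.7 mol/s.
Fuel reacted = 0.95 × 249 → ξ = 236.5 mol/s.
Outlet (n = n₀ + ν ξ):
  H₂: 249 − 1(236.5) = 12.45
  O₂: 174.7 − 0.5(236.5) = 56.4
  H₂O: 0 + 1(236.5) = 236.5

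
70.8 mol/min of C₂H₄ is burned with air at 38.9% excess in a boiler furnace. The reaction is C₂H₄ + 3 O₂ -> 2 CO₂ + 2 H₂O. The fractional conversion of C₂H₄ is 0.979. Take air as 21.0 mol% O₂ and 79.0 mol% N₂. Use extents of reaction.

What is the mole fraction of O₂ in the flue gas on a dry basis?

0.0651

Stoichiometric O₂ = 3 × 70.8 = 212.4 mol/min; O₂ fed = 212.4 × 1.389 = 295 mol/min.
N₂ fed = 295 × 79/21 = 1110 mol/min.
Fuel reacted = 0.979 × 70.8 → ξ = 69.31 mol/min.
Outlet (n = n₀ + ν ξ):
  C₂H₄: 70.8 − 1(69.31) = 1.487
  O₂: 295 − 3(69.31) = 87.08
  N₂: 1110 (inert)
  CO₂: 0 + 2(69.31) = 138.6
  H₂O: 0 + 2(69.31) = 138.6
Dry total = 1337 mol/min; y_O₂ (dry) = 87.08 / 1337 = 0.06513.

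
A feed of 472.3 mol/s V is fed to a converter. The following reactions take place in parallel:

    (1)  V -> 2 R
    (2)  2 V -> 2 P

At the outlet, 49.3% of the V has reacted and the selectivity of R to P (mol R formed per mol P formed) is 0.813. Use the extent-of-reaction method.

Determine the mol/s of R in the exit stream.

135 mol/s

Conversion of V: V consumed = 0.493 × 472.3 = 232.8 mol/s = 1ξ₁ + 2ξ₂.
Selectivity: 2ξ₁ / (2ξ₂) = 0.813 → ξ₁ = 0.813 ξ₂.
Substitute: (1·0.813 + 2) ξ₂ = 232.8 → ξ₂ = 82.77 mol/s, ξ₁ = 67.3 mol/s.
Outlet amounts (n = n₀ + Σ ν·ξ):
  V: 472.3 − 1(67.3) − 2(82.77) = 239.5
  R: 0 + 2(67.3) = 134.6
  P: 0 + 2(82.77) = 165.5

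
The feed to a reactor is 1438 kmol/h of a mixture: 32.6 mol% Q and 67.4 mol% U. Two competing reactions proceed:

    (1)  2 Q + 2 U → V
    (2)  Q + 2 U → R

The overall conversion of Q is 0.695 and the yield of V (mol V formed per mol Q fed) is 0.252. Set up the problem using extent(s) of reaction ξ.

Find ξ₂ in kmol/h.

ξ₂ = 89.5 kmol/h

Yield of V: 1ξ₁ / 468.8 = 0.252 → ξ₁ = 118.1 kmol/h.
Conversion of Q: 2ξ₁ + 1ξ₂ = 0.695 × 468.8 = 325.8 → ξ₂ = 89.54 kmol/h.
Outlet amounts (n = n₀ + Σ ν·ξ):
  Q: 468.8 − 2(118.1) − 1(89.54) = 143
  U: 969.2 − 2(118.1) − 2(89.54) = 553.9
  V: 0 + 1(118.1) = 118.1
  R: 0 + 1(89.54) = 89.54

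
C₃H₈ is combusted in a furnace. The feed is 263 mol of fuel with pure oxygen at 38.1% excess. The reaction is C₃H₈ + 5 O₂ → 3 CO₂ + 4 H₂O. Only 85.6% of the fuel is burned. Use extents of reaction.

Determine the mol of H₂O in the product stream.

901 mol

Stoichiometric O₂ = 5 × 263 = 1315 mol; O₂ fed = 1315 × 1.381 = 1816 mol.
Fuel reacted = 0.856 × 263 → ξ = 225.1 mol.
Outlet (n = n₀ + ν ξ):
  C₃H₈: 263 − 1(225.1) = 37.87
  O₂: 1816 − 5(225.1) = 690.4
  CO₂: 0 + 3(225.1) = 675.4
  H₂O: 0 + 4(225.1) = 900.5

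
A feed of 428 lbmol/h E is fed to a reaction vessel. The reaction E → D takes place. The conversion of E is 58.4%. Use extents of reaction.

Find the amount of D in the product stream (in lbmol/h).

250 lbmol/h

E reacted = 0.584 × 428 = 250 lbmol/h; ν_E = −1, so ξ = 250/1 = 250 lbmol/h.
Outlet amounts (n = n₀ + ν ξ):
  E: 428 − 1(250) = 178
  D: 0 + 1(250) = 250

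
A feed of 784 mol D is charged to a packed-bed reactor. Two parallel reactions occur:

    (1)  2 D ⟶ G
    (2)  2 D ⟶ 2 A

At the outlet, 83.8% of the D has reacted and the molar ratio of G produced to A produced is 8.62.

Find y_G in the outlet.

0.656

Conversion of D: D consumed = 0.838 × 784 = 657 mol = 2ξ₁ + 2ξ₂.
Selectivity: 1ξ₁ / (2ξ₂) = 8.62 → ξ₁ = 17.24 ξ₂.
Substitute: (2·17.24 + 2) ξ₂ = 657 → ξ₂ = 18.01 mol, ξ₁ = 310.5 mol.
Outlet amounts (n = n₀ + Σ ν·ξ):
  D: 784 − 2(310.5) − 2(18.01) = 127
  G: 0 + 1(310.5) = 310.5
  A: 0 + 2(18.01) = 36.02
Total out = 473.5 mol; y_G = 310.5 / 473.5 = 0.6557.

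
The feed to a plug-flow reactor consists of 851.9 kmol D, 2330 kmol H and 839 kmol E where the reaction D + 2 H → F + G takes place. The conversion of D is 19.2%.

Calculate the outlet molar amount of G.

D reacted = 0.192 × 851.9 = 163.6 kmol; ν_D = −1, so ξ = 163.6/1 = 163.6 kmol.
Outlet amounts (n = n₀ + ν ξ):
  D: 851.9 − 1(163.6) = 688.3
  H: 2330 − 2(163.6) = 2003
  F: 0 + 1(163.6) = 163.6
  G: 0 + 1(163.6) = 163.6
  E: 839 (inert)

164 kmol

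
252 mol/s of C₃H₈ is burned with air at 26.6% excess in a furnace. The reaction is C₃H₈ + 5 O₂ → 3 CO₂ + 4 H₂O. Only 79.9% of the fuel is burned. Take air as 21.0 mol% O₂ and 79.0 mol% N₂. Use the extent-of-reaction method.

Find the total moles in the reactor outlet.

8050 mol/s

Stoichiometric O₂ = 5 × 252 = 1260 mol/s; O₂ fed = 1260 × 1.266 = 1595 mol/s.
N₂ fed = 1595 × 79/21 = 6001 mol/s.
Fuel reacted = 0.799 × 252 → ξ = 201.3 mol/s.
Outlet (n = n₀ + ν ξ):
  C₃H₈: 252 − 1(201.3) = 50.65
  O₂: 1595 − 5(201.3) = 588.4
  N₂: 6001 (inert)
  CO₂: 0 + 3(201.3) = 604
  H₂O: 0 + 4(201.3) = 805.4
Total out = 50.65 + 588.4 + 6001 + 604 + 805.4 = 8049 mol/s.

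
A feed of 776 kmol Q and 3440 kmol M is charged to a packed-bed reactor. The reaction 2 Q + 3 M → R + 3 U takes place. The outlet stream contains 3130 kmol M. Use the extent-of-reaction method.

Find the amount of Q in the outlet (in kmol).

For M: n = n₀ − 3ξ → 3130 = 3440 − 3ξ, giving ξ = 103.3 kmol.
Outlet amounts (n = n₀ + ν ξ):
  Q: 776 − 2(103.3) = 569.3
  M: 3440 − 3(103.3) = 3130
  R: 0 + 1(103.3) = 103.3
  U: 0 + 3(103.3) = 310

569 kmol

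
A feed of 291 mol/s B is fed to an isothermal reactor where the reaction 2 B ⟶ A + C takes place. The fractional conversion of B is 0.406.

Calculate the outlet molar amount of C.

B reacted = 0.406 × 291 = 118.1 mol/s; ν_B = −2, so ξ = 118.1/2 = 59.07 mol/s.
Outlet amounts (n = n₀ + ν ξ):
  B: 291 − 2(59.07) = 172.9
  A: 0 + 1(59.07) = 59.07
  C: 0 + 1(59.07) = 59.07

59.1 mol/s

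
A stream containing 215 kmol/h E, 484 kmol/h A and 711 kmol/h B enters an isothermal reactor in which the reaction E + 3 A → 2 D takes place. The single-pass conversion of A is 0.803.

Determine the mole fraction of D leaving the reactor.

A reacted = 0.803 × 484 = 388.7 kmol/h; ν_A = −3, so ξ = 388.7/3 = 129.6 kmol/h.
Outlet amounts (n = n₀ + ν ξ):
  E: 215 − 1(129.6) = 85.45
  A: 484 − 3(129.6) = 95.35
  D: 0 + 2(129.6) = 259.1
  B: 711 (inert)
Total out = 1151 kmol/h; y_D = 259.1 / 1151 = 0.2251.

0.225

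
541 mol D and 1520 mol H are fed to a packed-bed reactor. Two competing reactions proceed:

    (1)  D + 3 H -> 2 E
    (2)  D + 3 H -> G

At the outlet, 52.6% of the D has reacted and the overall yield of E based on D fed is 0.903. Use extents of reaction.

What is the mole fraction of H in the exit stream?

0.459

Yield of E: 2ξ₁ / 541 = 0.903 → ξ₁ = 244.3 mol.
Conversion of D: 1ξ₁ + 1ξ₂ = 0.526 × 541 = 284.6 → ξ₂ = 40.3 mol.
Outlet amounts (n = n₀ + Σ ν·ξ):
  D: 541 − 1(244.3) − 1(40.3) = 256.4
  H: 1520 − 3(244.3) − 3(40.3) = 666.3
  E: 0 + 2(244.3) = 488.5
  G: 0 + 1(40.3) = 40.3
Total out = 1452 mol; y_H = 666.3 / 1452 = 0.459.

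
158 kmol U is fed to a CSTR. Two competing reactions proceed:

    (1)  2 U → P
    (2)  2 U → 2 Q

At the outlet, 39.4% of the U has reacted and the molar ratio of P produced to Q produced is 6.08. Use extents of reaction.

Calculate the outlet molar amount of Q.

Conversion of U: U consumed = 0.394 × 158 = 62.25 kmol = 2ξ₁ + 2ξ₂.
Selectivity: 1ξ₁ / (2ξ₂) = 6.08 → ξ₁ = 12.16 ξ₂.
Substitute: (2·12.16 + 2) ξ₂ = 62.25 → ξ₂ = 2.365 kmol, ξ₁ = 28.76 kmol.
Outlet amounts (n = n₀ + Σ ν·ξ):
  U: 158 − 2(28.76) − 2(2.365) = 95.75
  P: 0 + 1(28.76) = 28.76
  Q: 0 + 2(2.365) = 4.73

4.73 kmol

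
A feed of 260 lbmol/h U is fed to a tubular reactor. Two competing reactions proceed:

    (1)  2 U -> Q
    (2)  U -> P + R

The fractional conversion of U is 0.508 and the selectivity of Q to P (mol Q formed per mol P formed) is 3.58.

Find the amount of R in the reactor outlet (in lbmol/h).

16.2 lbmol/h

Conversion of U: U consumed = 0.508 × 260 = 132.1 lbmol/h = 2ξ₁ + 1ξ₂.
Selectivity: 1ξ₁ / (1ξ₂) = 3.58 → ξ₁ = 3.58 ξ₂.
Substitute: (2·3.58 + 1) ξ₂ = 132.1 → ξ₂ = 16.19 lbmol/h, ξ₁ = 57.95 lbmol/h.
Outlet amounts (n = n₀ + Σ ν·ξ):
  U: 260 − 2(57.95) − 1(16.19) = 127.9
  Q: 0 + 1(57.95) = 57.95
  P: 0 + 1(16.19) = 16.19
  R: 0 + 1(16.19) = 16.19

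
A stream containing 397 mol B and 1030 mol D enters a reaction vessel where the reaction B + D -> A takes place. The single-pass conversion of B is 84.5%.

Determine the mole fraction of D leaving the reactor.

0.636

B reacted = 0.845 × 397 = 335.5 mol; ν_B = −1, so ξ = 335.5/1 = 335.5 mol.
Outlet amounts (n = n₀ + ν ξ):
  B: 397 − 1(335.5) = 61.54
  D: 1030 − 1(335.5) = 694.5
  A: 0 + 1(335.5) = 335.5
Total out = 1092 mol; y_D = 694.5 / 1092 = 0.6363.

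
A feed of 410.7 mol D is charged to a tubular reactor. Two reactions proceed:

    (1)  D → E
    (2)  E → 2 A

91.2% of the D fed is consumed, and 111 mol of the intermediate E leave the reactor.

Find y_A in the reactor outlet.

0.782

Conversion of D: D consumed = 1ξ₁ = 0.912 × 410.7 → ξ₁ = 374.6 mol.
E balance: n_E = 0 + 1ξ₁ − 1ξ₂ = 111 → ξ₂ = (1·374.6 − 111)/1 = 263.6 mol.
Outlet amounts (n = n₀ + Σ ν·ξ):
  D: 410.7 − 1(374.6) = 36.14
  E: 0 + 1(374.6) − 1(263.6) = 111
  A: 0 + 2(263.6) = 527.1
Total out = 674.3 mol; y_A = 527.1 / 674.3 = 0.7818.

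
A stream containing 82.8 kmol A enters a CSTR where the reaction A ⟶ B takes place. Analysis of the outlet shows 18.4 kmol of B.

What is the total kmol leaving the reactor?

For B: n = n₀ + 1ξ → 18.4 = 0 + 1ξ, giving ξ = 18.4 kmol.
Outlet amounts (n = n₀ + ν ξ):
  A: 82.8 − 1(18.4) = 64.4
  B: 0 + 1(18.4) = 18.4
Total out = 64.4 + 18.4 = 82.8 kmol.

82.8 kmol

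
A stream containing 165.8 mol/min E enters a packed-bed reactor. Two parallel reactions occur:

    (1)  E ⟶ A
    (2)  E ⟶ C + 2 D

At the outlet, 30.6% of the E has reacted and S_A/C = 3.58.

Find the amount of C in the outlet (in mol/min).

11.1 mol/min

Conversion of E: E consumed = 0.306 × 165.8 = 50.73 mol/min = 1ξ₁ + 1ξ₂.
Selectivity: 1ξ₁ / (1ξ₂) = 3.58 → ξ₁ = 3.58 ξ₂.
Substitute: (1·3.58 + 1) ξ₂ = 50.73 → ξ₂ = 11.08 mol/min, ξ₁ = 39.66 mol/min.
Outlet amounts (n = n₀ + Σ ν·ξ):
  E: 165.8 − 1(39.66) − 1(11.08) = 115.1
  A: 0 + 1(39.66) = 39.66
  C: 0 + 1(11.08) = 11.08
  D: 0 + 2(11.08) = 22.15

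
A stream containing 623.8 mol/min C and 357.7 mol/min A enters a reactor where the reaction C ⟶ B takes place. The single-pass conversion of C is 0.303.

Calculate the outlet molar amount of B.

189 mol/min

C reacted = 0.303 × 623.8 = 189 mol/min; ν_C = −1, so ξ = 189/1 = 189 mol/min.
Outlet amounts (n = n₀ + ν ξ):
  C: 623.8 − 1(189) = 434.8
  B: 0 + 1(189) = 189
  A: 357.7 (inert)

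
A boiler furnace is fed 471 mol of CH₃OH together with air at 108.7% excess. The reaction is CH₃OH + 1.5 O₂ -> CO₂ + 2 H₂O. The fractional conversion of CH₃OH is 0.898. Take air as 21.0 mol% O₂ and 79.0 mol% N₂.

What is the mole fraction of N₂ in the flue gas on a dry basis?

0.809

Stoichiometric O₂ = 1.5 × 471 = 706.5 mol; O₂ fed = 706.5 × 2.087 = 1474 mol.
N₂ fed = 1474 × 79/21 = 5547 mol.
Fuel reacted = 0.898 × 471 → ξ = 423 mol.
Outlet (n = n₀ + ν ξ):
  CH₃OH: 471 − 1(423) = 48.04
  O₂: 1474 − 1.5(423) = 840
  N₂: 5547 (inert)
  CO₂: 0 + 1(423) = 423
  H₂O: 0 + 2(423) = 845.9
Dry total = 6858 mol; y_N₂ (dry) = 5547 / 6858 = 0.8088.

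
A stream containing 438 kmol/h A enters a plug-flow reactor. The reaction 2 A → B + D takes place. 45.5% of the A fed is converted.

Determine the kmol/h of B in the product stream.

99.6 kmol/h

A reacted = 0.455 × 438 = 199.3 kmol/h; ν_A = −2, so ξ = 199.3/2 = 99.65 kmol/h.
Outlet amounts (n = n₀ + ν ξ):
  A: 438 − 2(99.65) = 238.7
  B: 0 + 1(99.65) = 99.65
  D: 0 + 1(99.65) = 99.65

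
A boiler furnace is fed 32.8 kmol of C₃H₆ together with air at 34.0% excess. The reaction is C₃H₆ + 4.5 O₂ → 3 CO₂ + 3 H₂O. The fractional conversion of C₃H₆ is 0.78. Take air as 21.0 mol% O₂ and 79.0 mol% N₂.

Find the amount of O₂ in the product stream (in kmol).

Stoichiometric O₂ = 4.5 × 32.8 = 147.6 kmol; O₂ fed = 147.6 × 1.340 = 197.8 kmol.
N₂ fed = 197.8 × 79/21 = 744 kmol.
Fuel reacted = 0.78 × 32.8 → ξ = 25.58 kmol.
Outlet (n = n₀ + ν ξ):
  C₃H₆: 32.8 − 1(25.58) = 7.216
  O₂: 197.8 − 4.5(25.58) = 82.66
  N₂: 744 (inert)
  CO₂: 0 + 3(25.58) = 76.75
  H₂O: 0 + 3(25.58) = 76.75

82.7 kmol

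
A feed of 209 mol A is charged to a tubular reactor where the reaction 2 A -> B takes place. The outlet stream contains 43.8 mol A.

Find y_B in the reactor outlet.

0.653

For A: n = n₀ − 2ξ → 43.8 = 209 − 2ξ, giving ξ = 82.6 mol.
Outlet amounts (n = n₀ + ν ξ):
  A: 209 − 2(82.6) = 43.8
  B: 0 + 1(82.6) = 82.6
Total out = 126.4 mol; y_B = 82.6 / 126.4 = 0.6535.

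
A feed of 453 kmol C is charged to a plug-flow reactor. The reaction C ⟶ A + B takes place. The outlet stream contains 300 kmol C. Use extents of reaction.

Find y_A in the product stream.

For C: n = n₀ − 1ξ → 300 = 453 − 1ξ, giving ξ = 153 kmol.
Outlet amounts (n = n₀ + ν ξ):
  C: 453 − 1(153) = 300
  A: 0 + 1(153) = 153
  B: 0 + 1(153) = 153
Total out = 606 kmol; y_A = 153 / 606 = 0.2525.

0.252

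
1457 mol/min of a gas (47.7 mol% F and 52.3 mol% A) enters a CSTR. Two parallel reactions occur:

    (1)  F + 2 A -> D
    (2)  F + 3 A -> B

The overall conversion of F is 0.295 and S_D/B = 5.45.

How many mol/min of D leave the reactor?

Conversion of F: F consumed = 0.295 × 695 = 205 mol/min = 1ξ₁ + 1ξ₂.
Selectivity: 1ξ₁ / (1ξ₂) = 5.45 → ξ₁ = 5.45 ξ₂.
Substitute: (1·5.45 + 1) ξ₂ = 205 → ξ₂ = 31.79 mol/min, ξ₁ = 173.2 mol/min.
Outlet amounts (n = n₀ + Σ ν·ξ):
  F: 695 − 1(173.2) − 1(31.79) = 490
  A: 762 − 2(173.2) − 3(31.79) = 320.2
  D: 0 + 1(173.2) = 173.2
  B: 0 + 1(31.79) = 31.79

173 mol/min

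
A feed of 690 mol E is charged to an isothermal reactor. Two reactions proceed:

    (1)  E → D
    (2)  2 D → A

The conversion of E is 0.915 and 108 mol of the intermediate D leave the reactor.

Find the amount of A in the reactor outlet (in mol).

262 mol

Conversion of E: E consumed = 1ξ₁ = 0.915 × 690 → ξ₁ = 631.4 mol.
D balance: n_D = 0 + 1ξ₁ − 2ξ₂ = 108 → ξ₂ = (1·631.4 − 108)/2 = 261.7 mol.
Outlet amounts (n = n₀ + Σ ν·ξ):
  E: 690 − 1(631.4) = 58.65
  D: 0 + 1(631.4) − 2(261.7) = 108
  A: 0 + 1(261.7) = 261.7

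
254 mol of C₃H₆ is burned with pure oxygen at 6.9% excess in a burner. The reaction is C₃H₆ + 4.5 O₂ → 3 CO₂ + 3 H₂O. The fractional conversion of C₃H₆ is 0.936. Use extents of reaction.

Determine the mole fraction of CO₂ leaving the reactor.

0.447

Stoichiometric O₂ = 4.5 × 254 = 1143 mol; O₂ fed = 1143 × 1.069 = 1222 mol.
Fuel reacted = 0.936 × 254 → ξ = 237.7 mol.
Outlet (n = n₀ + ν ξ):
  C₃H₆: 254 − 1(237.7) = 16.26
  O₂: 1222 − 4.5(237.7) = 152
  CO₂: 0 + 3(237.7) = 713.2
  H₂O: 0 + 3(237.7) = 713.2
Total out = 1595 mol; y_CO₂ = 713.2 / 1595 = 0.4472.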